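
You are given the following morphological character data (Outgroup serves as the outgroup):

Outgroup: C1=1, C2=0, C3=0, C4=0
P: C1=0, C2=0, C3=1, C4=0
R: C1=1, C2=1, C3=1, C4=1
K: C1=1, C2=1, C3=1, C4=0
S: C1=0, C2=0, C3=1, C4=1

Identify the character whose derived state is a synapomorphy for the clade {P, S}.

C1

Character polarity is set by the outgroup: the derived state is whichever differs from the outgroup's state, so for C1 the derived state is '0', and for the remaining characters it is '1'.
C1 (derived state '0') is shared by P and S — a synapomorphy uniting that clade.
C2: derived state '1' in K and R only — synapomorphy for {K, R}.
All ingroup taxa share the derived state '1' for C3; it defines the ingroup but does not resolve relationships within it.
C4 groups R and S, which is incompatible with the clades supported by the remaining characters; treating it as convergent (homoplasy) costs fewer steps than any alternative tree.
Most parsimonious ingroup topology: ((P,S),(R,K)).
The clade {P, S} is supported by C1: its derived state '0' occurs in exactly those taxa and in no other taxon (including the outgroup).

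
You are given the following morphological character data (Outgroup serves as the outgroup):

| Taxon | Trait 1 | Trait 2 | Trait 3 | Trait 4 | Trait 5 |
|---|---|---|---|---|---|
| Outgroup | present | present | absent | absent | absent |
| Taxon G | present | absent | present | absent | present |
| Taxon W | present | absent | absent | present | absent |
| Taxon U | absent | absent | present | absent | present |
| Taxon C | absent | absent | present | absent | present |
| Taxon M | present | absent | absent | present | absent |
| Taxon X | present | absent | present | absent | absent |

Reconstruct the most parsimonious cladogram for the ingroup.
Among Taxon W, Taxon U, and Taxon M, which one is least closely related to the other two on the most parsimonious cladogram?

Character polarity is set by the outgroup: the derived state is whichever differs from the outgroup's state, so for Trait 1, Trait 2 the derived state is 'absent', and for the remaining characters it is 'present'.
Trait 1 (derived state 'absent') is shared by Taxon C and Taxon U — a synapomorphy uniting that clade.
All ingroup taxa share the derived state 'absent' for Trait 2; it defines the ingroup but does not resolve relationships within it.
Trait 3: derived state 'present' in Taxon C, Taxon G, Taxon U, and Taxon X only — synapomorphy for {Taxon C, Taxon G, Taxon U, Taxon X}.
Trait 4 (derived state 'present') is shared by Taxon M and Taxon W — a synapomorphy uniting that clade.
Trait 5 (derived state 'present') is shared by Taxon C, Taxon G, and Taxon U — a synapomorphy uniting that clade.
Most parsimonious ingroup topology: (((Taxon G,(Taxon U,Taxon C)),Taxon X),(Taxon W,Taxon M)).
Taxon M and Taxon W share a more recent common ancestor with each other than either does with Taxon U, so Taxon U is the least closely related of the three.

Taxon U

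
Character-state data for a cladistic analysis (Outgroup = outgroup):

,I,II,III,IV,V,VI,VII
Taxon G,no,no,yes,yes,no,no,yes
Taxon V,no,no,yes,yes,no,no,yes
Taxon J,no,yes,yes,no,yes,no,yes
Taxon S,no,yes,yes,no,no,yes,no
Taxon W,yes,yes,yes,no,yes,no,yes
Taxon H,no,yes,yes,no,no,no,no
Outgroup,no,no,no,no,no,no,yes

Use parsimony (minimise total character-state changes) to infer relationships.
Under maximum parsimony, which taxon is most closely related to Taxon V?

Character polarity is set by the outgroup: the derived state is whichever differs from the outgroup's state, so for VII the derived state is 'no', and for the remaining characters it is 'yes'.
I (derived state 'yes') is unique to Taxon W (autapomorphy; uninformative for grouping).
II: derived state 'yes' in Taxon H, Taxon J, Taxon S, and Taxon W only — synapomorphy for {Taxon H, Taxon J, Taxon S, Taxon W}.
All ingroup taxa share the derived state 'yes' for III; it defines the ingroup but does not resolve relationships within it.
Only Taxon G and Taxon V show the derived state 'yes' for IV, supporting them as a clade.
V (derived state 'yes') is shared by Taxon J and Taxon W — a synapomorphy uniting that clade.
VI (derived state 'yes') is unique to Taxon S (autapomorphy; uninformative for grouping).
VII (derived state 'no') is shared by Taxon H and Taxon S — a synapomorphy uniting that clade.
Most parsimonious ingroup topology: (((Taxon W,Taxon J),(Taxon S,Taxon H)),(Taxon V,Taxon G)).
Taxon V and Taxon G form a cherry on this tree, so they are sister taxa.

Taxon G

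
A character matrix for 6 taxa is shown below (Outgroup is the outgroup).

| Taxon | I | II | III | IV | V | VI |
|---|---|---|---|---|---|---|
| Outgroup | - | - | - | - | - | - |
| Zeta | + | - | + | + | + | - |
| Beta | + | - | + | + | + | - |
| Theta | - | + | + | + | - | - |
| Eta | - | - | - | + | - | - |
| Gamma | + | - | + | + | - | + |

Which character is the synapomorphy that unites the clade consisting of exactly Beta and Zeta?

V

The outgroup has state '-' for every character, so '+' is the derived state throughout.
I: derived state '+' in Beta, Gamma, and Zeta only — synapomorphy for {Beta, Gamma, Zeta}.
II: derived state '+' in Theta only — an autapomorphy, so it tells us nothing about relationships among taxa.
III (derived state '+') is shared by Beta, Gamma, Theta, and Zeta — a synapomorphy uniting that clade.
IV (derived state '+') is shared by all ingroup taxa — unites the whole ingroup.
Only Beta and Zeta show the derived state '+' for V, supporting them as a clade.
VI (derived state '+') is unique to Gamma (autapomorphy; uninformative for grouping).
Most parsimonious ingroup topology: ((((Zeta,Beta),Gamma),Theta),Eta).
The clade {Beta, Zeta} is supported by V: its derived state '+' occurs in exactly those taxa and in no other taxon (including the outgroup).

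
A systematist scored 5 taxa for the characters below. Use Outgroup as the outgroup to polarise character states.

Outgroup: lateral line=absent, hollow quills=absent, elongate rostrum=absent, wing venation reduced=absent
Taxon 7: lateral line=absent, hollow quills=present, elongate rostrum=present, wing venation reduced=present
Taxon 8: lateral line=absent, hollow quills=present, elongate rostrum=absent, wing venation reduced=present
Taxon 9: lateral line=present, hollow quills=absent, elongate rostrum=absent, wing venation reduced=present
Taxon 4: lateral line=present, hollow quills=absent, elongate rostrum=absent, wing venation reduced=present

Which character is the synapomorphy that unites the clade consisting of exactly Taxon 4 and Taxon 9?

The outgroup has state 'absent' for every character, so 'present' is the derived state throughout.
lateral line: derived state 'present' in Taxon 4 and Taxon 9 only — synapomorphy for {Taxon 4, Taxon 9}.
hollow quills: derived state 'present' in Taxon 7 and Taxon 8 only — synapomorphy for {Taxon 7, Taxon 8}.
elongate rostrum (derived state 'present') is unique to Taxon 7 (autapomorphy; uninformative for grouping).
All ingroup taxa share the derived state 'present' for wing venation reduced; it defines the ingroup but does not resolve relationships within it.
Most parsimonious ingroup topology: ((Taxon 7,Taxon 8),(Taxon 9,Taxon 4)).
The clade {Taxon 4, Taxon 9} is supported by lateral line: its derived state 'present' occurs in exactly those taxa and in no other taxon (including the outgroup).

lateral line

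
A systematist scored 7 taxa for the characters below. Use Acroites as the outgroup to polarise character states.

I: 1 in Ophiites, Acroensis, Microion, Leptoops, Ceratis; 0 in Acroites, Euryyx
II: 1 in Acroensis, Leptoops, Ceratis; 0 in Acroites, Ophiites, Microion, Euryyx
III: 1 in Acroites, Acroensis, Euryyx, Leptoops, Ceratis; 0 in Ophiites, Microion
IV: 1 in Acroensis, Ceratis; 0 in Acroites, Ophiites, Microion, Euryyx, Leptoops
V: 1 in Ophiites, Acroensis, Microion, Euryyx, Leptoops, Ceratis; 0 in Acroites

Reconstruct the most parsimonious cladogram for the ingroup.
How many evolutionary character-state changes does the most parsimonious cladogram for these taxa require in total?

Character polarity is set by the outgroup: the derived state is whichever differs from the outgroup's state, so for III the derived state is '0', and for the remaining characters it is '1'.
I (derived state '1') is shared by Acroensis, Ceratis, Leptoops, Microion, and Ophiites — a synapomorphy uniting that clade.
II: derived state '1' in Acroensis, Ceratis, and Leptoops only — synapomorphy for {Acroensis, Ceratis, Leptoops}.
Only Microion and Ophiites show the derived state '0' for III, supporting them as a clade.
IV: derived state '1' in Acroensis and Ceratis only — synapomorphy for {Acroensis, Ceratis}.
V (derived state '1') is shared by all ingroup taxa — unites the whole ingroup.
Most parsimonious ingroup topology: (((Ophiites,Microion),((Acroensis,Ceratis),Leptoops)),Euryyx).
Changes per character on this tree: I: 1; II: 1; III: 1; IV: 1; V: 1.
Total = 5.

5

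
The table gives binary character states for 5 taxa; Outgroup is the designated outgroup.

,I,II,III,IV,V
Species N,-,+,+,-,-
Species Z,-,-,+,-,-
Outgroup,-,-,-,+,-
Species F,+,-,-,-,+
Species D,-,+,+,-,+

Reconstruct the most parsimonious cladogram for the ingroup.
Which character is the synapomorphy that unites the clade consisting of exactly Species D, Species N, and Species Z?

III

Character polarity is set by the outgroup: the derived state is whichever differs from the outgroup's state, so for IV the derived state is '-', and for the remaining characters it is '+'.
I: derived state '+' in Species F only — an autapomorphy, so it tells us nothing about relationships among taxa.
II (derived state '+') is shared by Species D and Species N — a synapomorphy uniting that clade.
III: derived state '+' in Species D, Species N, and Species Z only — synapomorphy for {Species D, Species N, Species Z}.
IV (derived state '-') is shared by all ingroup taxa — unites the whole ingroup.
V (state '+') occurs in Species D and Species F but conflicts with the nesting implied by the other characters — most parsimoniously interpreted as homoplasy.
Most parsimonious ingroup topology: (Species F,((Species N,Species D),Species Z)).
The clade {Species D, Species N, Species Z} is supported by III: its derived state '+' occurs in exactly those taxa and in no other taxon (including the outgroup).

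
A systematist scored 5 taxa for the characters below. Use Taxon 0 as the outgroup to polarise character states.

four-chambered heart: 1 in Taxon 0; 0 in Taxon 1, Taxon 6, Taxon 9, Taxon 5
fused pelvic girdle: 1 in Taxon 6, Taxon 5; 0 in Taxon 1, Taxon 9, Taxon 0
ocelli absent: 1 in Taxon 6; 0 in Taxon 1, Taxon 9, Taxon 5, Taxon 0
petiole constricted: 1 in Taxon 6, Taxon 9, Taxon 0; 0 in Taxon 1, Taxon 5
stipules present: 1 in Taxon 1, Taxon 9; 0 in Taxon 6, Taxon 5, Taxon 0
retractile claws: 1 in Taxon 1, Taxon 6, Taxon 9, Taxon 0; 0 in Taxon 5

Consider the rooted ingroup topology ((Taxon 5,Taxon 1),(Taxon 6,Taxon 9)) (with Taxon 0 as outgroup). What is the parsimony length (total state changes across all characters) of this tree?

Map each character onto ((Taxon 5,Taxon 1),(Taxon 6,Taxon 9)) (rooted by Taxon 0) and count the minimum state changes it requires (Fitch parsimony):
four-chambered heart: 1; fused pelvic girdle: 2; ocelli absent: 1; petiole constricted: 1; stipules present: 2; retractile claws: 1.
Total tree length = 8.

8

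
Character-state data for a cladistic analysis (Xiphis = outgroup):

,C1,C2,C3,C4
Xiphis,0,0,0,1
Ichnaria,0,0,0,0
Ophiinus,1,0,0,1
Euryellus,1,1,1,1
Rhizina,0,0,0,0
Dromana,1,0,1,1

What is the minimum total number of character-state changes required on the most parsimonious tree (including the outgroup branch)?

Character polarity is set by the outgroup: the derived state is whichever differs from the outgroup's state, so for C4 the derived state is '0', and for the remaining characters it is '1'.
Only Dromana, Euryellus, and Ophiinus show the derived state '1' for C1, supporting them as a clade.
C2 (derived state '1') is unique to Euryellus (autapomorphy; uninformative for grouping).
Only Dromana and Euryellus show the derived state '1' for C3, supporting them as a clade.
Only Ichnaria and Rhizina show the derived state '0' for C4, supporting them as a clade.
Most parsimonious ingroup topology: ((Ichnaria,Rhizina),(Ophiinus,(Euryellus,Dromana))).
Changes per character on this tree: C1: 1; C2: 1; C3: 1; C4: 1.
Total = 4.

4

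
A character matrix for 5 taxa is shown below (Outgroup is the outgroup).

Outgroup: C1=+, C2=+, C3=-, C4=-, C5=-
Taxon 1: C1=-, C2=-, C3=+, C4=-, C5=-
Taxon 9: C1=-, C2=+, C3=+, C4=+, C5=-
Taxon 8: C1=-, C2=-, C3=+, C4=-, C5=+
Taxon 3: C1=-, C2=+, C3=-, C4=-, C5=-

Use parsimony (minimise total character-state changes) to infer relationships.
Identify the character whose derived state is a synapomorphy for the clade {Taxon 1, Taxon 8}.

Character polarity is set by the outgroup: the derived state is whichever differs from the outgroup's state, so for C1, C2 the derived state is '-', and for the remaining characters it is '+'.
All ingroup taxa share the derived state '-' for C1; it defines the ingroup but does not resolve relationships within it.
C2 (derived state '-') is shared by Taxon 1 and Taxon 8 — a synapomorphy uniting that clade.
C3 (derived state '+') is shared by Taxon 1, Taxon 8, and Taxon 9 — a synapomorphy uniting that clade.
C4: derived state '+' in Taxon 9 only — an autapomorphy, so it tells us nothing about relationships among taxa.
C5 (derived state '+') is unique to Taxon 8 (autapomorphy; uninformative for grouping).
Most parsimonious ingroup topology: (((Taxon 1,Taxon 8),Taxon 9),Taxon 3).
The clade {Taxon 1, Taxon 8} is supported by C2: its derived state '-' occurs in exactly those taxa and in no other taxon (including the outgroup).

C2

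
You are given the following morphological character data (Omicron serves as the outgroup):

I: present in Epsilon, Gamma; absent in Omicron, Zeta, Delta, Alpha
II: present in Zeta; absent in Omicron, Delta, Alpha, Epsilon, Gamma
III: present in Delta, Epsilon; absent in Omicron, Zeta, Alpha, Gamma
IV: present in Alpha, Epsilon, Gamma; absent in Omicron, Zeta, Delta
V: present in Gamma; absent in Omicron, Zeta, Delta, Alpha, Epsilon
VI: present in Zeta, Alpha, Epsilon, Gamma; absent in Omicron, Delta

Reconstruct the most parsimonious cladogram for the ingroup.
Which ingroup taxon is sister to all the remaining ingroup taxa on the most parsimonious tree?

Delta

The outgroup has state 'absent' for every character, so 'present' is the derived state throughout.
I (derived state 'present') is shared by Epsilon and Gamma — a synapomorphy uniting that clade.
II: derived state 'present' in Zeta only — an autapomorphy, so it tells us nothing about relationships among taxa.
III (state 'present') occurs in Delta and Epsilon but conflicts with the nesting implied by the other characters — most parsimoniously interpreted as homoplasy.
IV: derived state 'present' in Alpha, Epsilon, and Gamma only — synapomorphy for {Alpha, Epsilon, Gamma}.
V: derived state 'present' in Gamma only — an autapomorphy, so it tells us nothing about relationships among taxa.
Only Alpha, Epsilon, Gamma, and Zeta show the derived state 'present' for VI, supporting them as a clade.
Most parsimonious ingroup topology: ((Zeta,(Alpha,(Epsilon,Gamma))),Delta).
Delta is sister to the clade containing all other ingroup taxa, so it is the earliest-diverging (most basal) ingroup lineage.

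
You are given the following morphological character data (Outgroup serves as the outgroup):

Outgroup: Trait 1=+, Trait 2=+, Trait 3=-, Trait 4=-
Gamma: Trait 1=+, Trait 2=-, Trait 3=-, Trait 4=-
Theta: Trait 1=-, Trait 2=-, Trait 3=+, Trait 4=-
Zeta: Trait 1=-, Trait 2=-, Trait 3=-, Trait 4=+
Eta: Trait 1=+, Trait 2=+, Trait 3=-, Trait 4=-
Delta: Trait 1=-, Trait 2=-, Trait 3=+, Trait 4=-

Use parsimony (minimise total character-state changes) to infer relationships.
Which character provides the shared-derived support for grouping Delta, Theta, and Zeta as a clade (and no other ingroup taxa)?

Trait 1

Character polarity is set by the outgroup: the derived state is whichever differs from the outgroup's state, so for Trait 1, Trait 2 the derived state is '-', and for the remaining characters it is '+'.
Only Delta, Theta, and Zeta show the derived state '-' for Trait 1, supporting them as a clade.
Only Delta, Gamma, Theta, and Zeta show the derived state '-' for Trait 2, supporting them as a clade.
Only Delta and Theta show the derived state '+' for Trait 3, supporting them as a clade.
Trait 4 (derived state '+') is unique to Zeta (autapomorphy; uninformative for grouping).
Most parsimonious ingroup topology: ((Gamma,((Theta,Delta),Zeta)),Eta).
The clade {Delta, Theta, Zeta} is supported by Trait 1: its derived state '-' occurs in exactly those taxa and in no other taxon (including the outgroup).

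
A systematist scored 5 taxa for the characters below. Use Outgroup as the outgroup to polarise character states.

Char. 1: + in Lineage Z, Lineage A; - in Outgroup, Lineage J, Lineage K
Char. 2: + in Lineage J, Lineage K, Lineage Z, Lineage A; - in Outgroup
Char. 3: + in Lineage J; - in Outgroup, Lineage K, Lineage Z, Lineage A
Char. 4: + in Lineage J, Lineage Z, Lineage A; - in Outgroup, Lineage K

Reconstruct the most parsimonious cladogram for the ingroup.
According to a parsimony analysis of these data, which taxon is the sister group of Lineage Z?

Lineage A

The outgroup has state '-' for every character, so '+' is the derived state throughout.
Char. 1 (derived state '+') is shared by Lineage A and Lineage Z — a synapomorphy uniting that clade.
All ingroup taxa share the derived state '+' for Char. 2; it defines the ingroup but does not resolve relationships within it.
Char. 3: derived state '+' in Lineage J only — an autapomorphy, so it tells us nothing about relationships among taxa.
Char. 4 (derived state '+') is shared by Lineage A, Lineage J, and Lineage Z — a synapomorphy uniting that clade.
Most parsimonious ingroup topology: ((Lineage J,(Lineage Z,Lineage A)),Lineage K).
Lineage Z and Lineage A form a cherry on this tree, so they are sister taxa.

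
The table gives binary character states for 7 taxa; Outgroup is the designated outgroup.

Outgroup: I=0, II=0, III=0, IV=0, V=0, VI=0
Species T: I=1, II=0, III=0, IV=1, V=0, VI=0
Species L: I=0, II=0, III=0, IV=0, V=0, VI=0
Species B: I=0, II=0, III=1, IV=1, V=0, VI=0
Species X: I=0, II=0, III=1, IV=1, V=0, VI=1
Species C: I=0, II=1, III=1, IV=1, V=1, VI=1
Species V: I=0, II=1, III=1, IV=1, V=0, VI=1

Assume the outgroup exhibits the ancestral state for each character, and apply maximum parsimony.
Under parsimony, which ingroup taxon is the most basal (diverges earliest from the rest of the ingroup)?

The outgroup has state '0' for every character, so '1' is the derived state throughout.
I: derived state '1' in Species T only — an autapomorphy, so it tells us nothing about relationships among taxa.
II (derived state '1') is shared by Species C and Species V — a synapomorphy uniting that clade.
Only Species B, Species C, Species V, and Species X show the derived state '1' for III, supporting them as a clade.
IV: derived state '1' in Species B, Species C, Species T, Species V, and Species X only — synapomorphy for {Species B, Species C, Species T, Species V, Species X}.
V (derived state '1') is unique to Species C (autapomorphy; uninformative for grouping).
Only Species C, Species V, and Species X show the derived state '1' for VI, supporting them as a clade.
Most parsimonious ingroup topology: ((Species T,(Species B,(Species X,(Species C,Species V)))),Species L).
Species L is sister to the clade containing all other ingroup taxa, so it is the earliest-diverging (most basal) ingroup lineage.

Species L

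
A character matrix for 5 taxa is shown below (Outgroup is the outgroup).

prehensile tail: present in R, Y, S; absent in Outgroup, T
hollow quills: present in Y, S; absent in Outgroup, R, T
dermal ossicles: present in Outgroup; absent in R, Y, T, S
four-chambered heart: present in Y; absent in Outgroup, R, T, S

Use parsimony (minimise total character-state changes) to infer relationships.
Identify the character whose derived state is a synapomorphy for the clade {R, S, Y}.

Character polarity is set by the outgroup: the derived state is whichever differs from the outgroup's state, so for dermal ossicles the derived state is 'absent', and for the remaining characters it is 'present'.
prehensile tail: derived state 'present' in R, S, and Y only — synapomorphy for {R, S, Y}.
hollow quills: derived state 'present' in S and Y only — synapomorphy for {S, Y}.
All ingroup taxa share the derived state 'absent' for dermal ossicles; it defines the ingroup but does not resolve relationships within it.
four-chambered heart (derived state 'present') is unique to Y (autapomorphy; uninformative for grouping).
Most parsimonious ingroup topology: ((R,(Y,S)),T).
The clade {R, S, Y} is supported by prehensile tail: its derived state 'present' occurs in exactly those taxa and in no other taxon (including the outgroup).

prehensile tail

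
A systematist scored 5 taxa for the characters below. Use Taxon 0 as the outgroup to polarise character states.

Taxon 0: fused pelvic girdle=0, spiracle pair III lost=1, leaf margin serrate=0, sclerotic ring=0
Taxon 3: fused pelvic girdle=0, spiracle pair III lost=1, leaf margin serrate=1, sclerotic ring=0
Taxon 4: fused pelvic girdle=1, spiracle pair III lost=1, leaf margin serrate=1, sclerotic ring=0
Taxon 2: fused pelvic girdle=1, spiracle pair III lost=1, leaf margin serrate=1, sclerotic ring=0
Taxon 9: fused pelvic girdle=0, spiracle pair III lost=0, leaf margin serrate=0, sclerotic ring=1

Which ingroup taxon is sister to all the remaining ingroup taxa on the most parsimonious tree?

Taxon 9

Character polarity is set by the outgroup: the derived state is whichever differs from the outgroup's state, so for spiracle pair III lost the derived state is '0', and for the remaining characters it is '1'.
fused pelvic girdle (derived state '1') is shared by Taxon 2 and Taxon 4 — a synapomorphy uniting that clade.
spiracle pair III lost (derived state '0') is unique to Taxon 9 (autapomorphy; uninformative for grouping).
leaf margin serrate (derived state '1') is shared by Taxon 2, Taxon 3, and Taxon 4 — a synapomorphy uniting that clade.
sclerotic ring: derived state '1' in Taxon 9 only — an autapomorphy, so it tells us nothing about relationships among taxa.
Most parsimonious ingroup topology: ((Taxon 3,(Taxon 4,Taxon 2)),Taxon 9).
Taxon 9 is sister to the clade containing all other ingroup taxa, so it is the earliest-diverging (most basal) ingroup lineage.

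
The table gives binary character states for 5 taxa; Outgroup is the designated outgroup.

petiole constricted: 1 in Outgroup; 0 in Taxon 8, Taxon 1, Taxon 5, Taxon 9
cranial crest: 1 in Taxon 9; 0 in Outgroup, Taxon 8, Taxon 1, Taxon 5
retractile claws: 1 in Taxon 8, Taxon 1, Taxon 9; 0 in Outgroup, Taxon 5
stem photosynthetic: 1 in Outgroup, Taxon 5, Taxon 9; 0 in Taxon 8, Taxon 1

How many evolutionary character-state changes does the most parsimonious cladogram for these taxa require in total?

4

Character polarity is set by the outgroup: the derived state is whichever differs from the outgroup's state, so for petiole constricted, stem photosynthetic the derived state is '0', and for the remaining characters it is '1'.
All ingroup taxa share the derived state '0' for petiole constricted; it defines the ingroup but does not resolve relationships within it.
cranial crest (derived state '1') is unique to Taxon 9 (autapomorphy; uninformative for grouping).
retractile claws (derived state '1') is shared by Taxon 1, Taxon 8, and Taxon 9 — a synapomorphy uniting that clade.
stem photosynthetic (derived state '0') is shared by Taxon 1 and Taxon 8 — a synapomorphy uniting that clade.
Most parsimonious ingroup topology: (((Taxon 8,Taxon 1),Taxon 9),Taxon 5).
Changes per character on this tree: petiole constricted: 1; cranial crest: 1; retractile claws: 1; stem photosynthetic: 1.
Total = 4.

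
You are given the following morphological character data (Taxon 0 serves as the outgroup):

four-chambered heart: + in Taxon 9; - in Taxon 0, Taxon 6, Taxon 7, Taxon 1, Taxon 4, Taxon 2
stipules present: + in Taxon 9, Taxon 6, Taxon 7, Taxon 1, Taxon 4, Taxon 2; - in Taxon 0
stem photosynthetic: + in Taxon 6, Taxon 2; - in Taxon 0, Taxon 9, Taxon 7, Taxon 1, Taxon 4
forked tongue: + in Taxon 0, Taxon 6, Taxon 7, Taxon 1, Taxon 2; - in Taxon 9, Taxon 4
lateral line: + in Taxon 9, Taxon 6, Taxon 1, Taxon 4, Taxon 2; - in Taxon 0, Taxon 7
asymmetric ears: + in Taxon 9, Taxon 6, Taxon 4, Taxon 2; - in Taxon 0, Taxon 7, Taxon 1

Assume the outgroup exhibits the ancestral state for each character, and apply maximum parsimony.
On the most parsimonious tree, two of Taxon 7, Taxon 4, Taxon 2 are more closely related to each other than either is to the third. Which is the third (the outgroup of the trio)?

Taxon 7

Character polarity is set by the outgroup: the derived state is whichever differs from the outgroup's state, so for forked tongue the derived state is '-', and for the remaining characters it is '+'.
four-chambered heart: derived state '+' in Taxon 9 only — an autapomorphy, so it tells us nothing about relationships among taxa.
All ingroup taxa share the derived state '+' for stipules present; it defines the ingroup but does not resolve relationships within it.
Only Taxon 2 and Taxon 6 show the derived state '+' for stem photosynthetic, supporting them as a clade.
forked tongue (derived state '-') is shared by Taxon 4 and Taxon 9 — a synapomorphy uniting that clade.
lateral line (derived state '+') is shared by Taxon 1, Taxon 2, Taxon 4, Taxon 6, and Taxon 9 — a synapomorphy uniting that clade.
Only Taxon 2, Taxon 4, Taxon 6, and Taxon 9 show the derived state '+' for asymmetric ears, supporting them as a clade.
Most parsimonious ingroup topology: ((((Taxon 9,Taxon 4),(Taxon 6,Taxon 2)),Taxon 1),Taxon 7).
Taxon 4 and Taxon 2 share a more recent common ancestor with each other than either does with Taxon 7, so Taxon 7 is the least closely related of the three.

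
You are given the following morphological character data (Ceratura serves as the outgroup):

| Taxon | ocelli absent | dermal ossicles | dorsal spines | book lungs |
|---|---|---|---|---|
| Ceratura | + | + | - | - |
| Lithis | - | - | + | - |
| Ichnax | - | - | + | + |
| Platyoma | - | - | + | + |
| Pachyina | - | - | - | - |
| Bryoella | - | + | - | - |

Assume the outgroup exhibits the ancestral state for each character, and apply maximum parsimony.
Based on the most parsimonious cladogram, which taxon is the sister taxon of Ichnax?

Platyoma

Character polarity is set by the outgroup: the derived state is whichever differs from the outgroup's state, so for ocelli absent, dermal ossicles the derived state is '-', and for the remaining characters it is '+'.
ocelli absent (derived state '-') is shared by all ingroup taxa — unites the whole ingroup.
dermal ossicles (derived state '-') is shared by Ichnax, Lithis, Pachyina, and Platyoma — a synapomorphy uniting that clade.
dorsal spines (derived state '+') is shared by Ichnax, Lithis, and Platyoma — a synapomorphy uniting that clade.
Only Ichnax and Platyoma show the derived state '+' for book lungs, supporting them as a clade.
Most parsimonious ingroup topology: (((Lithis,(Ichnax,Platyoma)),Pachyina),Bryoella).
Ichnax and Platyoma form a cherry on this tree, so they are sister taxa.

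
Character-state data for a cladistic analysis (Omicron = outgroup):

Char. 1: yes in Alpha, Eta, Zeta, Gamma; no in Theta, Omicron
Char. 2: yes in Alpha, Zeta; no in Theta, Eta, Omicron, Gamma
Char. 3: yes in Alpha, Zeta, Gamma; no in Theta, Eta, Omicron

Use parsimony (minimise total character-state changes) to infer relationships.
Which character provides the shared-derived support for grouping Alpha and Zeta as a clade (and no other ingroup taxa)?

Char. 2

The outgroup has state 'no' for every character, so 'yes' is the derived state throughout.
Char. 1 (derived state 'yes') is shared by Alpha, Eta, Gamma, and Zeta — a synapomorphy uniting that clade.
Char. 2 (derived state 'yes') is shared by Alpha and Zeta — a synapomorphy uniting that clade.
Char. 3 (derived state 'yes') is shared by Alpha, Gamma, and Zeta — a synapomorphy uniting that clade.
Most parsimonious ingroup topology: ((((Zeta,Alpha),Gamma),Eta),Theta).
The clade {Alpha, Zeta} is supported by Char. 2: its derived state 'yes' occurs in exactly those taxa and in no other taxon (including the outgroup).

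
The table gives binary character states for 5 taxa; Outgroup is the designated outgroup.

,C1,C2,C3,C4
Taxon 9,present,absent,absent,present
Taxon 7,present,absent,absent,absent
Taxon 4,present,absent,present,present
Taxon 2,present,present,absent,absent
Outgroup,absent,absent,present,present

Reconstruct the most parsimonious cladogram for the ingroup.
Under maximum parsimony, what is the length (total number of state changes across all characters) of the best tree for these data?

4

Character polarity is set by the outgroup: the derived state is whichever differs from the outgroup's state, so for C3, C4 the derived state is 'absent', and for the remaining characters it is 'present'.
All ingroup taxa share the derived state 'present' for C1; it defines the ingroup but does not resolve relationships within it.
C2 (derived state 'present') is unique to Taxon 2 (autapomorphy; uninformative for grouping).
C3: derived state 'absent' in Taxon 2, Taxon 7, and Taxon 9 only — synapomorphy for {Taxon 2, Taxon 7, Taxon 9}.
Only Taxon 2 and Taxon 7 show the derived state 'absent' for C4, supporting them as a clade.
Most parsimonious ingroup topology: (((Taxon 2,Taxon 7),Taxon 9),Taxon 4).
Changes per character on this tree: C1: 1; C2: 1; C3: 1; C4: 1.
Total = 4.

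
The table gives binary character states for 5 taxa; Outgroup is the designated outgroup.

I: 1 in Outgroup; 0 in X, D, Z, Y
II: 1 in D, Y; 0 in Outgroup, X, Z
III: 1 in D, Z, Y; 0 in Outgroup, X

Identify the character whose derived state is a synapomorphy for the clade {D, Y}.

Character polarity is set by the outgroup: the derived state is whichever differs from the outgroup's state, so for I the derived state is '0', and for the remaining characters it is '1'.
All ingroup taxa share the derived state '0' for I; it defines the ingroup but does not resolve relationships within it.
II: derived state '1' in D and Y only — synapomorphy for {D, Y}.
III (derived state '1') is shared by D, Y, and Z — a synapomorphy uniting that clade.
Most parsimonious ingroup topology: (X,((D,Y),Z)).
The clade {D, Y} is supported by II: its derived state '1' occurs in exactly those taxa and in no other taxon (including the outgroup).

II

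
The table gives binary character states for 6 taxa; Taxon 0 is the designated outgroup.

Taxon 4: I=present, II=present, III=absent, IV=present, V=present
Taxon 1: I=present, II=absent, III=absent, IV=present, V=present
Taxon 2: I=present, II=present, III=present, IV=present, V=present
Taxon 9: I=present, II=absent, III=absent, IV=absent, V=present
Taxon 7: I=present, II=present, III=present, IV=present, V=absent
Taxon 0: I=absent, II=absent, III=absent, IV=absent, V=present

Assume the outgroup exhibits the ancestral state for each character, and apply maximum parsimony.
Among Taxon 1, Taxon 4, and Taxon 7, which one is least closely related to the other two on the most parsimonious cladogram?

Character polarity is set by the outgroup: the derived state is whichever differs from the outgroup's state, so for V the derived state is 'absent', and for the remaining characters it is 'present'.
I (derived state 'present') is shared by all ingroup taxa — unites the whole ingroup.
II: derived state 'present' in Taxon 2, Taxon 4, and Taxon 7 only — synapomorphy for {Taxon 2, Taxon 4, Taxon 7}.
III (derived state 'present') is shared by Taxon 2 and Taxon 7 — a synapomorphy uniting that clade.
IV: derived state 'present' in Taxon 1, Taxon 2, Taxon 4, and Taxon 7 only — synapomorphy for {Taxon 1, Taxon 2, Taxon 4, Taxon 7}.
V (derived state 'absent') is unique to Taxon 7 (autapomorphy; uninformative for grouping).
Most parsimonious ingroup topology: ((((Taxon 7,Taxon 2),Taxon 4),Taxon 1),Taxon 9).
Taxon 7 and Taxon 4 share a more recent common ancestor with each other than either does with Taxon 1, so Taxon 1 is the least closely related of the three.

Taxon 1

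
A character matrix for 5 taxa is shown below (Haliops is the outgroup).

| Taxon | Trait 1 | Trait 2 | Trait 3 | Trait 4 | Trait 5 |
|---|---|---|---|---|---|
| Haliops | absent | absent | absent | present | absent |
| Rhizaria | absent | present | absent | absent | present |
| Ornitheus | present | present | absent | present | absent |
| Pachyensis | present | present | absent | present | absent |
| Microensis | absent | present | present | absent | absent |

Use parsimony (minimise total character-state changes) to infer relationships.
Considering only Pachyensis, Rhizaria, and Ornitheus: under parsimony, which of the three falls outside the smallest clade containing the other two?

Rhizaria

Character polarity is set by the outgroup: the derived state is whichever differs from the outgroup's state, so for Trait 4 the derived state is 'absent', and for the remaining characters it is 'present'.
Only Ornitheus and Pachyensis show the derived state 'present' for Trait 1, supporting them as a clade.
All ingroup taxa share the derived state 'present' for Trait 2; it defines the ingroup but does not resolve relationships within it.
Trait 3 (derived state 'present') is unique to Microensis (autapomorphy; uninformative for grouping).
Trait 4 (derived state 'absent') is shared by Microensis and Rhizaria — a synapomorphy uniting that clade.
Trait 5: derived state 'present' in Rhizaria only — an autapomorphy, so it tells us nothing about relationships among taxa.
Most parsimonious ingroup topology: ((Rhizaria,Microensis),(Ornitheus,Pachyensis)).
Pachyensis and Ornitheus share a more recent common ancestor with each other than either does with Rhizaria, so Rhizaria is the least closely related of the three.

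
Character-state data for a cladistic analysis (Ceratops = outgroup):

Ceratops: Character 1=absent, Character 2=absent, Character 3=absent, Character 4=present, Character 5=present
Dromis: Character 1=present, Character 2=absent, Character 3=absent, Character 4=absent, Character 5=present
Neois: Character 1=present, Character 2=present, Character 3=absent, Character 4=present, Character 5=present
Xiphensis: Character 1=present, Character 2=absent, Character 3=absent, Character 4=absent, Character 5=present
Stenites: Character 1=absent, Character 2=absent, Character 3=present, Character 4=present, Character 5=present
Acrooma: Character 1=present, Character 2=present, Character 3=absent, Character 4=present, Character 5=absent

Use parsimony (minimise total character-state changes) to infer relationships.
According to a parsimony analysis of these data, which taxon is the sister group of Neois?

Character polarity is set by the outgroup: the derived state is whichever differs from the outgroup's state, so for Character 4, Character 5 the derived state is 'absent', and for the remaining characters it is 'present'.
Only Acrooma, Dromis, Neois, and Xiphensis show the derived state 'present' for Character 1, supporting them as a clade.
Character 2: derived state 'present' in Acrooma and Neois only — synapomorphy for {Acrooma, Neois}.
Character 3 (derived state 'present') is unique to Stenites (autapomorphy; uninformative for grouping).
Character 4: derived state 'absent' in Dromis and Xiphensis only — synapomorphy for {Dromis, Xiphensis}.
Character 5 (derived state 'absent') is unique to Acrooma (autapomorphy; uninformative for grouping).
Most parsimonious ingroup topology: (((Dromis,Xiphensis),(Neois,Acrooma)),Stenites).
Neois and Acrooma form a cherry on this tree, so they are sister taxa.

Acrooma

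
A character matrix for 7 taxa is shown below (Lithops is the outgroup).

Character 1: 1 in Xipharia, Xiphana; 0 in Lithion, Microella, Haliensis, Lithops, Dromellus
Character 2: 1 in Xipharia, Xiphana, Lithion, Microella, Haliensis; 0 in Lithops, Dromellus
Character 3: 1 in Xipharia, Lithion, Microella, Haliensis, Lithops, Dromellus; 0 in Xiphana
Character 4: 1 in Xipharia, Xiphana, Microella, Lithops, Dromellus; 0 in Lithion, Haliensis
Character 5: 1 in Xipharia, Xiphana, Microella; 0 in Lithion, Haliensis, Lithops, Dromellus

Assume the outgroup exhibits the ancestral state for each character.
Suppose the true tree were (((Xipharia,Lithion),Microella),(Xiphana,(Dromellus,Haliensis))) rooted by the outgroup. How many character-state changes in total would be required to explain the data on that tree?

Map each character onto (((Xipharia,Lithion),Microella),(Xiphana,(Dromellus,Haliensis))) (rooted by Lithops) and count the minimum state changes it requires (Fitch parsimony):
Character 1: 2; Character 2: 2; Character 3: 1; Character 4: 2; Character 5: 3.
Total tree length = 10.

10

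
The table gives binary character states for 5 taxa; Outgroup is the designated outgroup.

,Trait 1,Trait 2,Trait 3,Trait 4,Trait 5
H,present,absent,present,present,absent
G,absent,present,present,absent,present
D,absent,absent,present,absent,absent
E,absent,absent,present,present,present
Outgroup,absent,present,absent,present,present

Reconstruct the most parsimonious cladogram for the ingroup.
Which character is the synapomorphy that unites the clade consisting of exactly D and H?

Trait 5

Character polarity is set by the outgroup: the derived state is whichever differs from the outgroup's state, so for Trait 2, Trait 4, Trait 5 the derived state is 'absent', and for the remaining characters it is 'present'.
Trait 1 (derived state 'present') is unique to H (autapomorphy; uninformative for grouping).
Trait 2: derived state 'absent' in D, E, and H only — synapomorphy for {D, E, H}.
Trait 3 (derived state 'present') is shared by all ingroup taxa — unites the whole ingroup.
Trait 4 groups D and G, which is incompatible with the clades supported by the remaining characters; treating it as convergent (homoplasy) costs fewer steps than any alternative tree.
Trait 5: derived state 'absent' in D and H only — synapomorphy for {D, H}.
Most parsimonious ingroup topology: (((D,H),E),G).
The clade {D, H} is supported by Trait 5: its derived state 'absent' occurs in exactly those taxa and in no other taxon (including the outgroup).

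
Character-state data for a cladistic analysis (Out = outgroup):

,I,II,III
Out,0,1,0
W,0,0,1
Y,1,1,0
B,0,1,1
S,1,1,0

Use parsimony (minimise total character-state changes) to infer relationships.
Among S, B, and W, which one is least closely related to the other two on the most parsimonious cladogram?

Character polarity is set by the outgroup: the derived state is whichever differs from the outgroup's state, so for II the derived state is '0', and for the remaining characters it is '1'.
I (derived state '1') is shared by S and Y — a synapomorphy uniting that clade.
II: derived state '0' in W only — an autapomorphy, so it tells us nothing about relationships among taxa.
III: derived state '1' in B and W only — synapomorphy for {B, W}.
Most parsimonious ingroup topology: ((W,B),(Y,S)).
B and W share a more recent common ancestor with each other than either does with S, so S is the least closely related of the three.

S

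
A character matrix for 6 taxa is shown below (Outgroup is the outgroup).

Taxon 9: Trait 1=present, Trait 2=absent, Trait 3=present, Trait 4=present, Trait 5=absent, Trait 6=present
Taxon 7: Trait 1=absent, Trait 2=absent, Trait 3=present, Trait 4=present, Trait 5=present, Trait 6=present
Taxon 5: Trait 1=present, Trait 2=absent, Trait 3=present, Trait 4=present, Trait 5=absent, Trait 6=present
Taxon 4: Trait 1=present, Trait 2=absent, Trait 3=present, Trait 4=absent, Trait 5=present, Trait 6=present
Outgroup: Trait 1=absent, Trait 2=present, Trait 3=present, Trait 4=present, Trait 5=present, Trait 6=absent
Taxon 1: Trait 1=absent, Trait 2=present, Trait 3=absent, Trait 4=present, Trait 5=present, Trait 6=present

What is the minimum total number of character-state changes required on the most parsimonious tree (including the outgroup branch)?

Character polarity is set by the outgroup: the derived state is whichever differs from the outgroup's state, so for Trait 2, Trait 3, Trait 4, Trait 5 the derived state is 'absent', and for the remaining characters it is 'present'.
Only Taxon 4, Taxon 5, and Taxon 9 show the derived state 'present' for Trait 1, supporting them as a clade.
Trait 2 (derived state 'absent') is shared by Taxon 4, Taxon 5, Taxon 7, and Taxon 9 — a synapomorphy uniting that clade.
Trait 3 (derived state 'absent') is unique to Taxon 1 (autapomorphy; uninformative for grouping).
Trait 4 (derived state 'absent') is unique to Taxon 4 (autapomorphy; uninformative for grouping).
Trait 5 (derived state 'absent') is shared by Taxon 5 and Taxon 9 — a synapomorphy uniting that clade.
Trait 6 (derived state 'present') is shared by all ingroup taxa — unites the whole ingroup.
Most parsimonious ingroup topology: ((((Taxon 9,Taxon 5),Taxon 4),Taxon 7),Taxon 1).
Changes per character on this tree: Trait 1: 1; Trait 2: 1; Trait 3: 1; Trait 4: 1; Trait 5: 1; Trait 6: 1.
Total = 6.

6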